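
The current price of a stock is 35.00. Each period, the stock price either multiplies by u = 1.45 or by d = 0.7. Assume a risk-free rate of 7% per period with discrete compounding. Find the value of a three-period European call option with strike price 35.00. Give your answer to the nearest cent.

12.01

Risk-neutral probability p = (1 + 0.07 − 0.7)/(1.45 − 0.7) = 0.3700/0.7500 = 0.4933
Terminal stock prices: S_uuu = 106.7, S_uud = 51.51, S_udd = 24.87, S_ddd = 12
Terminal payoffs (S − K): max(71.7, 0) = 71.7, max(16.51, 0) = 16.51, max(-10.13, 0) = 0, max(-23, 0) = 0
Node uu (S = 73.59): V_uu = 1/1.07·[0.4933·71.7019 + 0.5067·16.5113] = 40.8772
Node ud (S = 35.52): V_ud = 1/1.07·[0.4933·16.5113 + 0.5067·0.0000] = 7.6127
Node dd (S = 17.15): V_dd = 1/1.07·[0.4933·0.0000 + 0.5067·0.0000] = 0.0000
Node u (S = 50.75): V_u = 1/1.07·[0.4933·40.8772 + 0.5067·7.6127] = 22.4516
Node d (S = 24.5): V_d = 1/1.07·[0.4933·7.6127 + 0.5067·0.0000] = 3.5099
Node 0 (S = 35): V_0 = 1/1.07·[0.4933·22.4516 + 0.5067·3.5099] = 12.0135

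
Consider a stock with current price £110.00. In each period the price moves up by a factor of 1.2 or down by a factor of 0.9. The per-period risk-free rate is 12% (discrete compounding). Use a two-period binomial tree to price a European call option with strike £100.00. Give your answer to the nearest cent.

Risk-neutral probability p = (1 + 0.12 − 0.9)/(1.2 − 0.9) = 0.2200/0.3000 = 0.7333
Terminal stock prices: S_uu = 158.4, S_ud = 118.8, S_dd = 89.1
Terminal payoffs (S − K): max(58.4, 0) = 58.4, max(18.8, 0) = 18.8, max(-10.9, 0) = 0
Node u (S = 132): V_u = 1/1.12·[0.7333·58.4000 + 0.2667·18.8000] = 42.7143
Node d (S = 99): V_d = 1/1.12·[0.7333·18.8000 + 0.2667·0.0000] = 12.3095
Node 0 (S = 110): V_0 = 1/1.12·[0.7333·42.7143 + 0.2667·12.3095] = 30.8985

£30.90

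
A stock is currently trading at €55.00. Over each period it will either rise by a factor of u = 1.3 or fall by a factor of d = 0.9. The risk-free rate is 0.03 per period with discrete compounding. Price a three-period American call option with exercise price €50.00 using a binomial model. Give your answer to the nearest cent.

Risk-neutral probability p = (1 + 0.03 − 0.9)/(1.3 − 0.9) = 0.1300/0.4000 = 0.3250
Terminal stock prices: S_uuu = 120.8, S_uud = 83.66, S_udd = 57.92, S_ddd = 40.1
Terminal payoffs (S − K): max(70.84, 0) = 70.84, max(33.66, 0) = 33.66, max(7.915, 0) = 7.915, max(-9.905, 0) = 0
Node uu (S = 92.95): continuation = 1/1.03·[0.3250·70.8350 + 0.6750·33.6550] = 44.4063; exercise value = 42.9500 ≤ continuation, so V_uu = 44.4063
Node ud (S = 64.35): continuation = 1/1.03·[0.3250·33.6550 + 0.6750·7.9150] = 15.8063; exercise value = 14.3500 ≤ continuation, so V_ud = 15.8063
Node dd (S = 44.55): continuation = 1/1.03·[0.3250·7.9150 + 0.6750·0.0000] = 2.4975; exercise value = 0.0000 ≤ continuation, so V_dd = 2.4975
Node u (S = 71.5): continuation = 1/1.03·[0.3250·44.4063 + 0.6750·15.8063] = 24.3702; exercise value = 21.5000 ≤ continuation, so V_u = 24.3702
Node d (S = 49.5): continuation = 1/1.03·[0.3250·15.8063 + 0.6750·2.4975] = 6.6241; exercise value = 0.0000 ≤ continuation, so V_d = 6.6241
Node 0 (S = 55): continuation = 1/1.03·[0.3250·24.3702 + 0.6750·6.6241] = 12.0307; exercise value = 5.0000 ≤ continuation, so V_0 = 12.0307

€12.03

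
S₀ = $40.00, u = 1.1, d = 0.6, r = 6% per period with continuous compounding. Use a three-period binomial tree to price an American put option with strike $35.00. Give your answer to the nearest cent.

Risk-neutral probability p = (e^0.06 − 0.6)/(1.1 − 0.6) = 0.4618/0.5000 = 0.9237
Terminal stock prices: S_uuu = 53.24, S_uud = 29.04, S_udd = 15.84, S_ddd = 8.64
Terminal payoffs (K − S): max(-18.24, 0) = 0, max(5.96, 0) = 5.96, max(19.16, 0) = 19.16, max(26.36, 0) = 26.36
Node uu (S = 48.4): continuation = e^(−0.06)·[0.9237·0.0000 + 0.0763·5.9600] = 0.4284; exercise value = 0.0000 ≤ continuation, so V_uu = 0.4284
Node ud (S = 26.4): continuation = e^(−0.06)·[0.9237·5.9600 + 0.0763·19.1600] = 6.5618; exercise value = 8.6000 > continuation, so V_ud = 8.6000 (exercise)
Node dd (S = 14.4): continuation = e^(−0.06)·[0.9237·19.1600 + 0.0763·26.3600] = 18.5618; exercise value = 20.6000 > continuation, so V_dd = 20.6000 (exercise)
Node u (S = 44): continuation = e^(−0.06)·[0.9237·0.4284 + 0.0763·8.6000] = 0.9909; exercise value = 0.0000 ≤ continuation, so V_u = 0.9909
Node d (S = 24): continuation = e^(−0.06)·[0.9237·8.6000 + 0.0763·20.6000] = 8.9618; exercise value = 11.0000 > continuation, so V_d = 11.0000 (exercise)
Node 0 (S = 40): continuation = e^(−0.06)·[0.9237·0.9909 + 0.0763·11.0000] = 1.6526; exercise value = 0.0000 ≤ continuation, so V_0 = 1.6526

$1.65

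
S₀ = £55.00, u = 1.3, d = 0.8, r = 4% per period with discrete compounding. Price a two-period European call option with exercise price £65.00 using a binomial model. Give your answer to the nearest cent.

£5.95

Risk-neutral probability p = (1 + 0.04 − 0.8)/(1.3 − 0.8) = 0.2400/0.5000 = 0.4800
Terminal stock prices: S_uu = 92.95, S_ud = 57.2, S_dd = 35.2
Terminal payoffs (S − K): max(27.95, 0) = 27.95, max(-7.8, 0) = 0, max(-29.8, 0) = 0
Node u (S = 71.5): V_u = 1/1.04·[0.4800·27.9500 + 0.5200·0.0000] = 12.9000
Node d (S = 44): V_d = 1/1.04·[0.4800·0.0000 + 0.5200·0.0000] = 0.0000
Node 0 (S = 55): V_0 = 1/1.04·[0.4800·12.9000 + 0.5200·0.0000] = 5.9538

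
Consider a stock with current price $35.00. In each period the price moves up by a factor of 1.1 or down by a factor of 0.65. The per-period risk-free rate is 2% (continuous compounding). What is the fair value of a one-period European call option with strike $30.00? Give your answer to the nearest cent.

$6.85

Risk-neutral probability p = (e^0.02 − 0.65)/(1.1 − 0.65) = 0.3702/0.4500 = 0.8227
Terminal stock prices: S_u = 38.5, S_d = 22.75
Terminal payoffs (S − K): max(8.5, 0) = 8.5, max(-7.25, 0) = 0
Node 0 (S = 35): V_0 = e^(−0.02)·[0.8227·8.5000 + 0.1773·0.0000] = 6.8542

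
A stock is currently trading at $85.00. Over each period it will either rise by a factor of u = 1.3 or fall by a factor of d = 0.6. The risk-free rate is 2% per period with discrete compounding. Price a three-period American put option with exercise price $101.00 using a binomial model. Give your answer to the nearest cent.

Risk-neutral probability p = (1 + 0.02 − 0.6)/(1.3 − 0.6) = 0.4200/0.7000 = 0.6000
Terminal stock prices: S_uuu = 186.7, S_uud = 86.19, S_udd = 39.78, S_ddd = 18.36
Terminal payoffs (K − S): max(-85.75, 0) = 0, max(14.81, 0) = 14.81, max(61.22, 0) = 61.22, max(82.64, 0) = 82.64
Node uu (S = 143.7): continuation = 1/1.02·[0.6000·0.0000 + 0.4000·14.8100] = 5.8078; exercise value = 0.0000 ≤ continuation, so V_uu = 5.8078
Node ud (S = 66.3): continuation = 1/1.02·[0.6000·14.8100 + 0.4000·61.2200] = 32.7196; exercise value = 34.7000 > continuation, so V_ud = 34.7000 (exercise)
Node dd (S = 30.6): continuation = 1/1.02·[0.6000·61.2200 + 0.4000·82.6400] = 68.4196; exercise value = 70.4000 > continuation, so V_dd = 70.4000 (exercise)
Node u (S = 110.5): continuation = 1/1.02·[0.6000·5.8078 + 0.4000·34.7000] = 17.0242; exercise value = 0.0000 ≤ continuation, so V_u = 17.0242
Node d (S = 51): continuation = 1/1.02·[0.6000·34.7000 + 0.4000·70.4000] = 48.0196; exercise value = 50.0000 > continuation, so V_d = 50.0000 (exercise)
Node 0 (S = 85): continuation = 1/1.02·[0.6000·17.0242 + 0.4000·50.0000] = 29.6221; exercise value = 16.0000 ≤ continuation, so V_0 = 29.6221

$29.62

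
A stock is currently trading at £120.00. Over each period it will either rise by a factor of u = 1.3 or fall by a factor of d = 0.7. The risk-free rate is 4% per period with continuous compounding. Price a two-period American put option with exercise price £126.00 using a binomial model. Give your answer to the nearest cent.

Risk-neutral probability p = (e^0.04 − 0.7)/(1.3 − 0.7) = 0.3408/0.6000 = 0.5680
Terminal stock prices: S_uu = 202.8, S_ud = 109.2, S_dd = 58.8
Terminal payoffs (K − S): max(-76.8, 0) = 0, max(16.8, 0) = 16.8, max(67.2, 0) = 67.2
Node u (S = 156): continuation = e^(−0.04)·[0.5680·0.0000 + 0.4320·16.8000] = 6.9727; exercise value = 0.0000 ≤ continuation, so V_u = 6.9727
Node d (S = 84): continuation = e^(−0.04)·[0.5680·16.8000 + 0.4320·67.2000] = 37.0595; exercise value = 42.0000 > continuation, so V_d = 42.0000 (exercise)
Node 0 (S = 120): continuation = e^(−0.04)·[0.5680·6.9727 + 0.4320·42.0000] = 21.2372; exercise value = 6.0000 ≤ continuation, so V_0 = 21.2372

£21.24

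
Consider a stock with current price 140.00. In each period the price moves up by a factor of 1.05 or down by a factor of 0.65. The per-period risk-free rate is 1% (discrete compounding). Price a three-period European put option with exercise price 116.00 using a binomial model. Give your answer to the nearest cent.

5.18

Risk-neutral probability p = (1 + 0.01 − 0.65)/(1.05 − 0.65) = 0.3600/0.4000 = 0.9000
Terminal stock prices: S_uuu = 162.1, S_uud = 100.3, S_udd = 62.11, S_ddd = 38.45
Terminal payoffs (K − S): max(-46.07, 0) = 0, max(15.67, 0) = 15.67, max(53.89, 0) = 53.89, max(77.55, 0) = 77.55
Node uu (S = 154.3): V_uu = 1/1.01·[0.9000·0.0000 + 0.1000·15.6725] = 1.5517
Node ud (S = 95.55): V_ud = 1/1.01·[0.9000·15.6725 + 0.1000·53.8925] = 19.3015
Node dd (S = 59.15): V_dd = 1/1.01·[0.9000·53.8925 + 0.1000·77.5525] = 55.7015
Node u (S = 147): V_u = 1/1.01·[0.9000·1.5517 + 0.1000·19.3015] = 3.2938
Node d (S = 91): V_d = 1/1.01·[0.9000·19.3015 + 0.1000·55.7015] = 22.7143
Node 0 (S = 140): V_0 = 1/1.01·[0.9000·3.2938 + 0.1000·22.7143] = 5.1840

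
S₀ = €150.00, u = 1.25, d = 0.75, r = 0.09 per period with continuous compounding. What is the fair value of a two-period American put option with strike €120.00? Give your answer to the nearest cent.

Risk-neutral probability p = (e^0.09 − 0.75)/(1.25 − 0.75) = 0.3442/0.5000 = 0.6883
Terminal stock prices: S_uu = 234.4, S_ud = 140.6, S_dd = 84.38
Terminal payoffs (K − S): max(-114.4, 0) = 0, max(-20.62, 0) = 0, max(35.62, 0) = 35.62
Node u (S = 187.5): continuation = e^(−0.09)·[0.6883·0.0000 + 0.3117·0.0000] = 0.0000; exercise value = 0.0000 ≤ continuation, so V_u = 0.0000
Node d (S = 112.5): continuation = e^(−0.09)·[0.6883·0.0000 + 0.3117·35.6250] = 10.1470; exercise value = 7.5000 ≤ continuation, so V_d = 10.1470
Node 0 (S = 150): continuation = e^(−0.09)·[0.6883·0.0000 + 0.3117·10.1470] = 2.8901; exercise value = 0.0000 ≤ continuation, so V_0 = 2.8901

€2.89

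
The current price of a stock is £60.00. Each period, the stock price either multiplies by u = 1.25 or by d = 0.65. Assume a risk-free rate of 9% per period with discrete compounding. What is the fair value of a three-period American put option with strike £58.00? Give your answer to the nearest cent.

Risk-neutral probability p = (1 + 0.09 − 0.65)/(1.25 − 0.65) = 0.4400/0.6000 = 0.7333
Terminal stock prices: S_uuu = 117.2, S_uud = 60.94, S_udd = 31.69, S_ddd = 16.48
Terminal payoffs (K − S): max(-59.19, 0) = 0, max(-2.938, 0) = 0, max(26.31, 0) = 26.31, max(41.52, 0) = 41.52
Node uu (S = 93.75): continuation = 1/1.09·[0.7333·0.0000 + 0.2667·0.0000] = 0.0000; exercise value = 0.0000 ≤ continuation, so V_uu = 0.0000
Node ud (S = 48.75): continuation = 1/1.09·[0.7333·0.0000 + 0.2667·26.3125] = 6.4373; exercise value = 9.2500 > continuation, so V_ud = 9.2500 (exercise)
Node dd (S = 25.35): continuation = 1/1.09·[0.7333·26.3125 + 0.2667·41.5225] = 27.8610; exercise value = 32.6500 > continuation, so V_dd = 32.6500 (exercise)
Node u (S = 75): continuation = 1/1.09·[0.7333·0.0000 + 0.2667·9.2500] = 2.2630; exercise value = 0.0000 ≤ continuation, so V_u = 2.2630
Node d (S = 39): continuation = 1/1.09·[0.7333·9.2500 + 0.2667·32.6500] = 14.2110; exercise value = 19.0000 > continuation, so V_d = 19.0000 (exercise)
Node 0 (S = 60): continuation = 1/1.09·[0.7333·2.2630 + 0.2667·19.0000] = 6.1708; exercise value = 0.0000 ≤ continuation, so V_0 = 6.1708

£6.17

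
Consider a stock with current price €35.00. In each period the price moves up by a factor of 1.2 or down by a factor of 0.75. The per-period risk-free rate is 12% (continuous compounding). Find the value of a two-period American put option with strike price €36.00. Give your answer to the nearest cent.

€1.87

Risk-neutral probability p = (e^0.12 − 0.75)/(1.2 − 0.75) = 0.3775/0.4500 = 0.8389
Terminal stock prices: S_uu = 50.4, S_ud = 31.5, S_dd = 19.69
Terminal payoffs (K − S): max(-14.4, 0) = 0, max(4.5, 0) = 4.5, max(16.31, 0) = 16.31
Node u (S = 42): continuation = e^(−0.12)·[0.8389·0.0000 + 0.1611·4.5000] = 0.6430; exercise value = 0.0000 ≤ continuation, so V_u = 0.6430
Node d (S = 26.25): continuation = e^(−0.12)·[0.8389·4.5000 + 0.1611·16.3125] = 5.6791; exercise value = 9.7500 > continuation, so V_d = 9.7500 (exercise)
Node 0 (S = 35): continuation = e^(−0.12)·[0.8389·0.6430 + 0.1611·9.7500] = 1.8717; exercise value = 1.0000 ≤ continuation, so V_0 = 1.8717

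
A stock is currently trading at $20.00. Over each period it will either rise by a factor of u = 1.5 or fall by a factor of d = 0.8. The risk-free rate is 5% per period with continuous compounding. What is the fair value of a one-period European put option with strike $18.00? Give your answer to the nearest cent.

$1.22

Risk-neutral probability p = (e^0.05 − 0.8)/(1.5 − 0.8) = 0.2513/0.7000 = 0.3590
Terminal stock prices: S_u = 30, S_d = 16
Terminal payoffs (K − S): max(-12, 0) = 0, max(2, 0) = 2
Node 0 (S = 20): V_0 = e^(−0.05)·[0.3590·0.0000 + 0.6410·2.0000] = 1.2196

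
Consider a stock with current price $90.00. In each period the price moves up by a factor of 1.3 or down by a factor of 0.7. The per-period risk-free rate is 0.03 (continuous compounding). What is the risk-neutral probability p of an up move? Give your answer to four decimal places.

Risk-neutral probability p = (e^0.03 − 0.7)/(1.3 − 0.7) = 0.3305/0.6000 = 0.5508

p = 0.5508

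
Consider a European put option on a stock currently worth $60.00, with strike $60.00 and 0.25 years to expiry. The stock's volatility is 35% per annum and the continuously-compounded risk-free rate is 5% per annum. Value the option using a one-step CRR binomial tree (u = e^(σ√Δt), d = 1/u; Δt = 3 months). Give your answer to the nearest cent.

$4.83

CRR parameters: u = e^(σ√Δt) = e^(0.35·√0.25) = 1.1912, d = 1/u = 0.8395
Per-period rate: rΔt = 0.05·0.25 = 0.0125, so R = e^0.0125 = 1.0126
Risk-neutral probability p = (e^0.0125 − 0.8395)/(1.1912 − 0.8395) = 0.1731/0.3518 = 0.4921
Terminal stock prices: S_u = 71.47, S_d = 50.37
Terminal payoffs (K − S): max(-11.47, 0) = 0, max(9.633, 0) = 9.633
Node 0 (S = 60): V_0 = e^(−0.0125)·[0.4921·0.0000 + 0.5079·9.6326] = 4.8315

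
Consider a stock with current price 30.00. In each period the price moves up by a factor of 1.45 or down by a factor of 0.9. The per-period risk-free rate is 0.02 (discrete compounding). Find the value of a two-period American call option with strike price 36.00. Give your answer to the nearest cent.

Risk-neutral probability p = (1 + 0.02 − 0.9)/(1.45 − 0.9) = 0.1200/0.5500 = 0.2182
Terminal stock prices: S_uu = 63.08, S_ud = 39.15, S_dd = 24.3
Terminal payoffs (S − K): max(27.08, 0) = 27.08, max(3.15, 0) = 3.15, max(-11.7, 0) = 0
Node u (S = 43.5): continuation = 1/1.02·[0.2182·27.0750 + 0.7818·3.1500] = 8.2059; exercise value = 7.5000 ≤ continuation, so V_u = 8.2059
Node d (S = 27): continuation = 1/1.02·[0.2182·3.1500 + 0.7818·0.0000] = 0.6738; exercise value = 0.0000 ≤ continuation, so V_d = 0.6738
Node 0 (S = 30): continuation = 1/1.02·[0.2182·8.2059 + 0.7818·0.6738] = 2.2717; exercise value = 0.0000 ≤ continuation, so V_0 = 2.2717

2.27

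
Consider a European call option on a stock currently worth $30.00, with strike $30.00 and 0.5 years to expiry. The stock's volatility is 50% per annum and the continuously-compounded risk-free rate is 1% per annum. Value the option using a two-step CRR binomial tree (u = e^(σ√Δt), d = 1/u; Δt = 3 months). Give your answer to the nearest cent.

$3.80

CRR parameters: u = e^(σ√Δt) = e^(0.5·√0.25) = 1.2840, d = 1/u = 0.7788
Per-period rate: rΔt = 0.01·0.25 = 0.0025, so R = e^0.0025 = 1.0025
Risk-neutral probability p = (e^0.0025 − 0.7788)/(1.2840 − 0.7788) = 0.2237/0.5052 = 0.4428
Terminal stock prices: S_uu = 49.46, S_ud = 30, S_dd = 18.2
Terminal payoffs (S − K): max(19.46, 0) = 19.46, max(0, 0) = 0, max(-11.8, 0) = 0
Node u (S = 38.52): V_u = e^(−0.0025)·[0.4428·19.4616 + 0.5572·0.0000] = 8.5957
Node d (S = 23.36): V_d = e^(−0.0025)·[0.4428·0.0000 + 0.5572·0.0000] = 0.0000
Node 0 (S = 30): V_0 = e^(−0.0025)·[0.4428·8.5957 + 0.5572·0.0000] = 3.7965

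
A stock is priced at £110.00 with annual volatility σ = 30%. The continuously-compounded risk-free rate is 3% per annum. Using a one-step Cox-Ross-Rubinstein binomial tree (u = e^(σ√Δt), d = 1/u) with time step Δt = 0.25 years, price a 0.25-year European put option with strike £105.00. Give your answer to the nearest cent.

CRR parameters: u = e^(σ√Δt) = e^(0.3·√0.25) = 1.1618, d = 1/u = 0.8607
Per-period rate: rΔt = 0.03·0.25 = 0.0075, so R = e^0.0075 = 1.0075
Risk-neutral probability p = (e^0.0075 − 0.8607)/(1.1618 − 0.8607) = 0.1468/0.3011 = 0.4876
Terminal stock prices: S_u = 127.8, S_d = 94.68
Terminal payoffs (K − S): max(-22.8, 0) = 0, max(10.32, 0) = 10.32
Node 0 (S = 110): V_0 = e^(−0.0075)·[0.4876·0.0000 + 0.5124·10.3221] = 5.2498

£5.25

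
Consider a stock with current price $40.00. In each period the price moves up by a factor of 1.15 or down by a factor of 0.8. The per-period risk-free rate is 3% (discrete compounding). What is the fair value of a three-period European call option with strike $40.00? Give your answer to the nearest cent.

Risk-neutral probability p = (1 + 0.03 − 0.8)/(1.15 − 0.8) = 0.2300/0.3500 = 0.6571
Terminal stock prices: S_uuu = 60.83, S_uud = 42.32, S_udd = 29.44, S_ddd = 20.48
Terminal payoffs (S − K): max(20.83, 0) = 20.83, max(2.32, 0) = 2.32, max(-10.56, 0) = 0, max(-19.52, 0) = 0
Node uu (S = 52.9): V_uu = 1/1.03·[0.6571·20.8350 + 0.3429·2.3200] = 14.0650
Node ud (S = 36.8): V_ud = 1/1.03·[0.6571·2.3200 + 0.3429·0.0000] = 1.4802
Node dd (S = 25.6): V_dd = 1/1.03·[0.6571·0.0000 + 0.3429·0.0000] = 0.0000
Node u (S = 46): V_u = 1/1.03·[0.6571·14.0650 + 0.3429·1.4802] = 9.4662
Node d (S = 32): V_d = 1/1.03·[0.6571·1.4802 + 0.3429·0.0000] = 0.9444
Node 0 (S = 40): V_0 = 1/1.03·[0.6571·9.4662 + 0.3429·0.9444] = 6.3538

$6.35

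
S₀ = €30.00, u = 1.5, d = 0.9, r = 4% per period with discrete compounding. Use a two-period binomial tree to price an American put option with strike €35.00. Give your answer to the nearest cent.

Risk-neutral probability p = (1 + 0.04 − 0.9)/(1.5 − 0.9) = 0.1400/0.6000 = 0.2333
Terminal stock prices: S_uu = 67.5, S_ud = 40.5, S_dd = 24.3
Terminal payoffs (K − S): max(-32.5, 0) = 0, max(-5.5, 0) = 0, max(10.7, 0) = 10.7
Node u (S = 45): continuation = 1/1.04·[0.2333·0.0000 + 0.7667·0.0000] = 0.0000; exercise value = 0.0000 ≤ continuation, so V_u = 0.0000
Node d (S = 27): continuation = 1/1.04·[0.2333·0.0000 + 0.7667·10.7000] = 7.8878; exercise value = 8.0000 > continuation, so V_d = 8.0000 (exercise)
Node 0 (S = 30): continuation = 1/1.04·[0.2333·0.0000 + 0.7667·8.0000] = 5.8974; exercise value = 5.0000 ≤ continuation, so V_0 = 5.8974

€5.90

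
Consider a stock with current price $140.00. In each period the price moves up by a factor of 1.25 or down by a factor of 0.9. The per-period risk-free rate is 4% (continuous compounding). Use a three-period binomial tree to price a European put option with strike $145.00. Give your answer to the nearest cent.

Risk-neutral probability p = (e^0.04 − 0.9)/(1.25 − 0.9) = 0.1408/0.3500 = 0.4023
Terminal stock prices: S_uuu = 273.4, S_uud = 196.9, S_udd = 141.8, S_ddd = 102.1
Terminal payoffs (K − S): max(-128.4, 0) = 0, max(-51.88, 0) = 0, max(3.25, 0) = 3.25, max(42.94, 0) = 42.94
Node uu (S = 218.8): V_uu = e^(−0.04)·[0.4023·0.0000 + 0.5977·0.0000] = 0.0000
Node ud (S = 157.5): V_ud = e^(−0.04)·[0.4023·0.0000 + 0.5977·3.2500] = 1.8663
Node dd (S = 113.4): V_dd = e^(−0.04)·[0.4023·3.2500 + 0.5977·42.9400] = 25.9145
Node u (S = 175): V_u = e^(−0.04)·[0.4023·0.0000 + 0.5977·1.8663] = 1.0717
Node d (S = 126): V_d = e^(−0.04)·[0.4023·1.8663 + 0.5977·25.9145] = 15.6027
Node 0 (S = 140): V_0 = e^(−0.04)·[0.4023·1.0717 + 0.5977·15.6027] = 9.3741

$9.37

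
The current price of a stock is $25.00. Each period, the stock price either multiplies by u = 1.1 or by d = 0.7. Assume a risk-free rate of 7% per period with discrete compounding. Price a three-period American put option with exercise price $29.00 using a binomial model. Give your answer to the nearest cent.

$4.00

Risk-neutral probability p = (1 + 0.07 − 0.7)/(1.1 − 0.7) = 0.3700/0.4000 = 0.9250
Terminal stock prices: S_uuu = 33.28, S_uud = 21.18, S_udd = 13.47, S_ddd = 8.575
Terminal payoffs (K − S): max(-4.275, 0) = 0, max(7.825, 0) = 7.825, max(15.53, 0) = 15.53, max(20.43, 0) = 20.43
Node uu (S = 30.25): continuation = 1/1.07·[0.9250·0.0000 + 0.0750·7.8250] = 0.5485; exercise value = 0.0000 ≤ continuation, so V_uu = 0.5485
Node ud (S = 19.25): continuation = 1/1.07·[0.9250·7.8250 + 0.0750·15.5250] = 7.8528; exercise value = 9.7500 > continuation, so V_ud = 9.7500 (exercise)
Node dd (S = 12.25): continuation = 1/1.07·[0.9250·15.5250 + 0.0750·20.4250] = 14.8528; exercise value = 16.7500 > continuation, so V_dd = 16.7500 (exercise)
Node u (S = 27.5): continuation = 1/1.07·[0.9250·0.5485 + 0.0750·9.7500] = 1.1576; exercise value = 1.5000 > continuation, so V_u = 1.5000 (exercise)
Node d (S = 17.5): continuation = 1/1.07·[0.9250·9.7500 + 0.0750·16.7500] = 9.6028; exercise value = 11.5000 > continuation, so V_d = 11.5000 (exercise)
Node 0 (S = 25): continuation = 1/1.07·[0.9250·1.5000 + 0.0750·11.5000] = 2.1028; exercise value = 4.0000 > continuation, so V_0 = 4.0000 (exercise)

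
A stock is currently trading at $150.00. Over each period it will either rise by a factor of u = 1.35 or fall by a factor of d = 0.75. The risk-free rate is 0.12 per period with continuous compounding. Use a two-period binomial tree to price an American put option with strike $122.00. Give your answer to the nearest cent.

$4.07

Risk-neutral probability p = (e^0.12 − 0.75)/(1.35 − 0.75) = 0.3775/0.6000 = 0.6292
Terminal stock prices: S_uu = 273.4, S_ud = 151.9, S_dd = 84.38
Terminal payoffs (K − S): max(-151.4, 0) = 0, max(-29.88, 0) = 0, max(37.62, 0) = 37.62
Node u (S = 202.5): continuation = e^(−0.12)·[0.6292·0.0000 + 0.3708·0.0000] = 0.0000; exercise value = 0.0000 ≤ continuation, so V_u = 0.0000
Node d (S = 112.5): continuation = e^(−0.12)·[0.6292·0.0000 + 0.3708·37.6250] = 12.3750; exercise value = 9.5000 ≤ continuation, so V_d = 12.3750
Node 0 (S = 150): continuation = e^(−0.12)·[0.6292·0.0000 + 0.3708·12.3750] = 4.0702; exercise value = 0.0000 ≤ continuation, so V_0 = 4.0702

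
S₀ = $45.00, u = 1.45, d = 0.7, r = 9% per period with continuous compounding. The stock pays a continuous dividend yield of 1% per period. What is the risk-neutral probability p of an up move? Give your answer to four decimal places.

Per-period risk-free factor R = e^0.09 = 1.0942; dividend-adjusted growth = e^(0.09−0.01) = 1.0833.
Risk-neutral probability p = (1.0833 − 0.7)/(1.45 − 0.7) = 0.3833/0.7500 = 0.5110

p = 0.5110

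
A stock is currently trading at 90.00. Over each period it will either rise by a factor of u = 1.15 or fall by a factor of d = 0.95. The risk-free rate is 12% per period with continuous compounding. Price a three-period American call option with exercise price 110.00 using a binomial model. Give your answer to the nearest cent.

Risk-neutral probability p = (e^0.12 − 0.95)/(1.15 − 0.95) = 0.1775/0.2000 = 0.8875
Terminal stock prices: S_uuu = 136.9, S_uud = 113.1, S_udd = 93.41, S_ddd = 77.16
Terminal payoffs (S − K): max(26.88, 0) = 26.88, max(3.074, 0) = 3.074, max(-16.59, 0) = 0, max(-32.84, 0) = 0
Node uu (S = 119): continuation = e^(−0.12)·[0.8875·26.8787 + 0.1125·3.0737] = 21.4638; exercise value = 9.0250 ≤ continuation, so V_uu = 21.4638
Node ud (S = 98.32): continuation = e^(−0.12)·[0.8875·3.0737 + 0.1125·0.0000] = 2.4194; exercise value = 0.0000 ≤ continuation, so V_ud = 2.4194
Node dd (S = 81.22): continuation = e^(−0.12)·[0.8875·0.0000 + 0.1125·0.0000] = 0.0000; exercise value = 0.0000 ≤ continuation, so V_dd = 0.0000
Node u (S = 103.5): continuation = e^(−0.12)·[0.8875·21.4638 + 0.1125·2.4194] = 17.1362; exercise value = 0.0000 ≤ continuation, so V_u = 17.1362
Node d (S = 85.5): continuation = e^(−0.12)·[0.8875·2.4194 + 0.1125·0.0000] = 1.9044; exercise value = 0.0000 ≤ continuation, so V_d = 1.9044
Node 0 (S = 90): continuation = e^(−0.12)·[0.8875·17.1362 + 0.1125·1.9044] = 13.6784; exercise value = 0.0000 ≤ continuation, so V_0 = 13.6784

13.68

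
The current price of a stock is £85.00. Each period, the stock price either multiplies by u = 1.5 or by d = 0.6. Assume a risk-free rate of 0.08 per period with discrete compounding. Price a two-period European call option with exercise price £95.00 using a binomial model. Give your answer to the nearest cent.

£23.47

Risk-neutral probability p = (1 + 0.08 − 0.6)/(1.5 − 0.6) = 0.4800/0.9000 = 0.5333
Terminal stock prices: S_uu = 191.2, S_ud = 76.5, S_dd = 30.6
Terminal payoffs (S − K): max(96.25, 0) = 96.25, max(-18.5, 0) = 0, max(-64.4, 0) = 0
Node u (S = 127.5): V_u = 1/1.08·[0.5333·96.2500 + 0.4667·0.0000] = 47.5309
Node d (S = 51): V_d = 1/1.08·[0.5333·0.0000 + 0.4667·0.0000] = 0.0000
Node 0 (S = 85): V_0 = 1/1.08·[0.5333·47.5309 + 0.4667·0.0000] = 23.4720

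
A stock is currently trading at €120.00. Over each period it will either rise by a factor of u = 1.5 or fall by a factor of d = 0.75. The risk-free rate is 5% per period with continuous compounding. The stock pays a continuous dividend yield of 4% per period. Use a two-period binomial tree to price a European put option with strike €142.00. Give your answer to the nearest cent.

€31.64

Per-period risk-free factor R = e^0.05 = 1.0513; dividend-adjusted growth = e^(0.05−0.04) = 1.0101.
Risk-neutral probability p = (1.0101 − 0.75)/(1.5 − 0.75) = 0.2601/0.7500 = 0.3467
Terminal stock prices: S_uu = 270, S_ud = 135, S_dd = 67.5
Terminal payoffs (K − S): max(-128, 0) = 0, max(7, 0) = 7, max(74.5, 0) = 74.5
Node u (S = 180): V_u = e^(−0.05)·[0.3467·0.0000 + 0.6533·7.0000] = 4.3498
Node d (S = 90): V_d = e^(−0.05)·[0.3467·7.0000 + 0.6533·74.5000] = 48.6035
Node 0 (S = 120): V_0 = e^(−0.05)·[0.3467·4.3498 + 0.6533·48.6035] = 31.6372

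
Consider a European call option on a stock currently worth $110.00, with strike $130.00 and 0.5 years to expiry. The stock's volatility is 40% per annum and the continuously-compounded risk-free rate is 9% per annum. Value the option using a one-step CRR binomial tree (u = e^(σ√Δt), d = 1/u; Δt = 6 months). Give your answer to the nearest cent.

CRR parameters: u = e^(σ√Δt) = e^(0.4·√0.5) = 1.3269, d = 1/u = 0.7536
Per-period rate: rΔt = 0.09·0.5 = 0.045, so R = e^0.045 = 1.0460
Risk-neutral probability p = (e^0.045 − 0.7536)/(1.3269 − 0.7536) = 0.2924/0.5733 = 0.5100
Terminal stock prices: S_u = 146, S_d = 82.9
Terminal payoffs (S − K): max(15.96, 0) = 15.96, max(-47.1, 0) = 0
Node 0 (S = 110): V_0 = e^(−0.045)·[0.5100·15.9586 + 0.4900·0.0000] = 7.7815

$7.78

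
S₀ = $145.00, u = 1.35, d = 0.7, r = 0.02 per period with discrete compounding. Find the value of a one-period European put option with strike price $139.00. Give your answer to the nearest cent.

Risk-neutral probability p = (1 + 0.02 − 0.7)/(1.35 − 0.7) = 0.3200/0.6500 = 0.4923
Terminal stock prices: S_u = 195.8, S_d = 101.5
Terminal payoffs (K − S): max(-56.75, 0) = 0, max(37.5, 0) = 37.5
Node 0 (S = 145): V_0 = 1/1.02·[0.4923·0.0000 + 0.5077·37.5000] = 18.6652

$18.67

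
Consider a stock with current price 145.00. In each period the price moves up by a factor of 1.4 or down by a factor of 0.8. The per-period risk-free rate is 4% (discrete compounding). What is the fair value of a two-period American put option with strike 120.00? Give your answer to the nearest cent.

Risk-neutral probability p = (1 + 0.04 − 0.8)/(1.4 − 0.8) = 0.2400/0.6000 = 0.4000
Terminal stock prices: S_uu = 284.2, S_ud = 162.4, S_dd = 92.8
Terminal payoffs (K − S): max(-164.2, 0) = 0, max(-42.4, 0) = 0, max(27.2, 0) = 27.2
Node u (S = 203): continuation = 1/1.04·[0.4000·0.0000 + 0.6000·0.0000] = 0.0000; exercise value = 0.0000 ≤ continuation, so V_u = 0.0000
Node d (S = 116): continuation = 1/1.04·[0.4000·0.0000 + 0.6000·27.2000] = 15.6923; exercise value = 4.0000 ≤ continuation, so V_d = 15.6923
Node 0 (S = 145): continuation = 1/1.04·[0.4000·0.0000 + 0.6000·15.6923] = 9.0533; exercise value = 0.0000 ≤ continuation, so V_0 = 9.0533

9.05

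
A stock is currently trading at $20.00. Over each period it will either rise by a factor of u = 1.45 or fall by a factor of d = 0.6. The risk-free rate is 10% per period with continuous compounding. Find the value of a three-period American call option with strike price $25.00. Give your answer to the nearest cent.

Risk-neutral probability p = (e^0.1 − 0.6)/(1.45 − 0.6) = 0.5052/0.8500 = 0.5943
Terminal stock prices: S_uuu = 60.97, S_uud = 25.23, S_udd = 10.44, S_ddd = 4.32
Terminal payoffs (S − K): max(35.97, 0) = 35.97, max(0.23, 0) = 0.23, max(-14.56, 0) = 0, max(-20.68, 0) = 0
Node uu (S = 42.05): continuation = e^(−0.1)·[0.5943·35.9725 + 0.4057·0.2300] = 19.4291; exercise value = 17.0500 ≤ continuation, so V_uu = 19.4291
Node ud (S = 17.4): continuation = e^(−0.1)·[0.5943·0.2300 + 0.4057·0.0000] = 0.1237; exercise value = 0.0000 ≤ continuation, so V_ud = 0.1237
Node dd (S = 7.2): continuation = e^(−0.1)·[0.5943·0.0000 + 0.4057·0.0000] = 0.0000; exercise value = 0.0000 ≤ continuation, so V_dd = 0.0000
Node u (S = 29): continuation = e^(−0.1)·[0.5943·19.4291 + 0.4057·0.1237] = 10.4936; exercise value = 4.0000 ≤ continuation, so V_u = 10.4936
Node d (S = 12): continuation = e^(−0.1)·[0.5943·0.1237 + 0.4057·0.0000] = 0.0665; exercise value = 0.0000 ≤ continuation, so V_d = 0.0665
Node 0 (S = 20): continuation = e^(−0.1)·[0.5943·10.4936 + 0.4057·0.0665] = 5.6675; exercise value = 0.0000 ≤ continuation, so V_0 = 5.6675

$5.67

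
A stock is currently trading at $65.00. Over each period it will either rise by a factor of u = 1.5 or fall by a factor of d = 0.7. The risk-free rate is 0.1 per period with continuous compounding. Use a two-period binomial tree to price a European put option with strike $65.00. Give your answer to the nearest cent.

Risk-neutral probability p = (e^0.1 − 0.7)/(1.5 − 0.7) = 0.4052/0.8000 = 0.5065
Terminal stock prices: S_uu = 146.2, S_ud = 68.25, S_dd = 31.85
Terminal payoffs (K − S): max(-81.25, 0) = 0, max(-3.25, 0) = 0, max(33.15, 0) = 33.15
Node u (S = 97.5): V_u = e^(−0.1)·[0.5065·0.0000 + 0.4935·0.0000] = 0.0000
Node d (S = 45.5): V_d = e^(−0.1)·[0.5065·0.0000 + 0.4935·33.1500] = 14.8038
Node 0 (S = 65): V_0 = e^(−0.1)·[0.5065·0.0000 + 0.4935·14.8038] = 6.6109

$6.61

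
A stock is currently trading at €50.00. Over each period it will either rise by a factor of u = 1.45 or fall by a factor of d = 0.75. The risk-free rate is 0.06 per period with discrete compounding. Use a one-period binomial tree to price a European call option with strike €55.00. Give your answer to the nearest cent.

Risk-neutral probability p = (1 + 0.06 − 0.75)/(1.45 − 0.75) = 0.3100/0.7000 = 0.4429
Terminal stock prices: S_u = 72.5, S_d = 37.5
Terminal payoffs (S − K): max(17.5, 0) = 17.5, max(-17.5, 0) = 0
Node 0 (S = 50): V_0 = 1/1.06·[0.4429·17.5000 + 0.5571·0.0000] = 7.3113

€7.31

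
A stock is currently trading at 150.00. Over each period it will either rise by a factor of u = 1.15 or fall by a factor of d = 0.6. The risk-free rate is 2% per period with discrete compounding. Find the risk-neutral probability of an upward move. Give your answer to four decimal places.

p = 0.7636

Risk-neutral probability p = (1 + 0.02 − 0.6)/(1.15 − 0.6) = 0.4200/0.5500 = 0.7636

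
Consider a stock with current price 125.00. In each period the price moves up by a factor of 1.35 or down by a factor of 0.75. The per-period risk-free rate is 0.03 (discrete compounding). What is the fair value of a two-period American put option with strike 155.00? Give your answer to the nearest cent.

38.39

Risk-neutral probability p = (1 + 0.03 − 0.75)/(1.35 − 0.75) = 0.2800/0.6000 = 0.4667
Terminal stock prices: S_uu = 227.8, S_ud = 126.6, S_dd = 70.31
Terminal payoffs (K − S): max(-72.81, 0) = 0, max(28.44, 0) = 28.44, max(84.69, 0) = 84.69
Node u (S = 168.8): continuation = 1/1.03·[0.4667·0.0000 + 0.5333·28.4375] = 14.7249; exercise value = 0.0000 ≤ continuation, so V_u = 14.7249
Node d (S = 93.75): continuation = 1/1.03·[0.4667·28.4375 + 0.5333·84.6875] = 56.7354; exercise value = 61.2500 > continuation, so V_d = 61.2500 (exercise)
Node 0 (S = 125): continuation = 1/1.03·[0.4667·14.7249 + 0.5333·61.2500] = 38.3867; exercise value = 30.0000 ≤ continuation, so V_0 = 38.3867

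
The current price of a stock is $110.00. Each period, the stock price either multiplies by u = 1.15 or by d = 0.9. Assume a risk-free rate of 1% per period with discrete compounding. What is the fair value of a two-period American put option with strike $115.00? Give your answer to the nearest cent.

Risk-neutral probability p = (1 + 0.01 − 0.9)/(1.15 − 0.9) = 0.1100/0.2500 = 0.4400
Terminal stock prices: S_uu = 145.5, S_ud = 113.8, S_dd = 89.1
Terminal payoffs (K − S): max(-30.47, 0) = 0, max(1.15, 0) = 1.15, max(25.9, 0) = 25.9
Node u (S = 126.5): continuation = 1/1.01·[0.4400·0.0000 + 0.5600·1.1500] = 0.6376; exercise value = 0.0000 ≤ continuation, so V_u = 0.6376
Node d (S = 99): continuation = 1/1.01·[0.4400·1.1500 + 0.5600·25.9000] = 14.8614; exercise value = 16.0000 > continuation, so V_d = 16.0000 (exercise)
Node 0 (S = 110): continuation = 1/1.01·[0.4400·0.6376 + 0.5600·16.0000] = 9.1491; exercise value = 5.0000 ≤ continuation, so V_0 = 9.1491

$9.15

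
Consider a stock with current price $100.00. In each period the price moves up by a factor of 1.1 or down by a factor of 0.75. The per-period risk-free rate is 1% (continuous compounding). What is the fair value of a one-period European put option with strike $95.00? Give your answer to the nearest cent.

$5.09

Risk-neutral probability p = (e^0.01 − 0.75)/(1.1 − 0.75) = 0.2601/0.3500 = 0.7430
Terminal stock prices: S_u = 110, S_d = 75
Terminal payoffs (K − S): max(-15, 0) = 0, max(20, 0) = 20
Node 0 (S = 100): V_0 = e^(−0.01)·[0.7430·0.0000 + 0.2570·20.0000] = 5.0888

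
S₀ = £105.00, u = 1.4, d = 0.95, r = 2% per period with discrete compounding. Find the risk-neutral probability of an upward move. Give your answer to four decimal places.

p = 0.1556

Risk-neutral probability p = (1 + 0.02 − 0.95)/(1.4 − 0.95) = 0.0700/0.4500 = 0.1556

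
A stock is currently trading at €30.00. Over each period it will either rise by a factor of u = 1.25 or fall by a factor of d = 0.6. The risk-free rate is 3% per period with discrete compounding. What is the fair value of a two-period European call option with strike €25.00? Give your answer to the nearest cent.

Risk-neutral probability p = (1 + 0.03 − 0.6)/(1.25 − 0.6) = 0.4300/0.6500 = 0.6615
Terminal stock prices: S_uu = 46.88, S_ud = 22.5, S_dd = 10.8
Terminal payoffs (S − K): max(21.88, 0) = 21.88, max(-2.5, 0) = 0, max(-14.2, 0) = 0
Node u (S = 37.5): V_u = 1/1.03·[0.6615·21.8750 + 0.3385·0.0000] = 14.0497
Node d (S = 18): V_d = 1/1.03·[0.6615·0.0000 + 0.3385·0.0000] = 0.0000
Node 0 (S = 30): V_0 = 1/1.03·[0.6615·14.0497 + 0.3385·0.0000] = 9.0237

€9.02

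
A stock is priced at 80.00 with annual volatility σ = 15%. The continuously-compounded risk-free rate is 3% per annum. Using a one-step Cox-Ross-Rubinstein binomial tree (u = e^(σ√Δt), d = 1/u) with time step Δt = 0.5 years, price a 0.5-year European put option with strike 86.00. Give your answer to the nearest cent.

CRR parameters: u = e^(σ√Δt) = e^(0.15·√0.5) = 1.1119, d = 1/u = 0.8994
Per-period rate: rΔt = 0.03·0.5 = 0.015, so R = e^0.015 = 1.0151
Risk-neutral probability p = (e^0.015 − 0.8994)/(1.1119 − 0.8994) = 0.1157/0.2125 = 0.5446
Terminal stock prices: S_u = 88.95, S_d = 71.95
Terminal payoffs (K − S): max(-2.952, 0) = 0, max(14.05, 0) = 14.05
Node 0 (S = 80): V_0 = e^(−0.015)·[0.5446·0.0000 + 0.4554·14.0508] = 6.3032

6.30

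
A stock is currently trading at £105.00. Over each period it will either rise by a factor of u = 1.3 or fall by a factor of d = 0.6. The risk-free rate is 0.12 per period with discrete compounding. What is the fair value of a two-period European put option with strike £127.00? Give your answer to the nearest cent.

Risk-neutral probability p = (1 + 0.12 − 0.6)/(1.3 − 0.6) = 0.5200/0.7000 = 0.7429
Terminal stock prices: S_uu = 177.5, S_ud = 81.9, S_dd = 37.8
Terminal payoffs (K − S): max(-50.45, 0) = 0, max(45.1, 0) = 45.1, max(89.2, 0) = 89.2
Node u (S = 136.5): V_u = 1/1.12·[0.7429·0.0000 + 0.2571·45.1000] = 10.3546
Node d (S = 63): V_d = 1/1.12·[0.7429·45.1000 + 0.2571·89.2000] = 50.3929
Node 0 (S = 105): V_0 = 1/1.12·[0.7429·10.3546 + 0.2571·50.3929] = 18.4376

£18.44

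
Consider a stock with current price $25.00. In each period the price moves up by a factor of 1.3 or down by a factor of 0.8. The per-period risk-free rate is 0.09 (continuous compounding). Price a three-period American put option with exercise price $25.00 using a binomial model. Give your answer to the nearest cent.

Risk-neutral probability p = (e^0.09 − 0.8)/(1.3 − 0.8) = 0.2942/0.5000 = 0.5883
Terminal stock prices: S_uuu = 54.93, S_uud = 33.8, S_udd = 20.8, S_ddd = 12.8
Terminal payoffs (K − S): max(-29.93, 0) = 0, max(-8.8, 0) = 0, max(4.2, 0) = 4.2, max(12.2, 0) = 12.2
Node uu (S = 42.25): continuation = e^(−0.09)·[0.5883·0.0000 + 0.4117·0.0000] = 0.0000; exercise value = 0.0000 ≤ continuation, so V_uu = 0.0000
Node ud (S = 26): continuation = e^(−0.09)·[0.5883·0.0000 + 0.4117·4.2000] = 1.5801; exercise value = 0.0000 ≤ continuation, so V_ud = 1.5801
Node dd (S = 16): continuation = e^(−0.09)·[0.5883·4.2000 + 0.4117·12.2000] = 6.8483; exercise value = 9.0000 > continuation, so V_dd = 9.0000 (exercise)
Node u (S = 32.5): continuation = e^(−0.09)·[0.5883·0.0000 + 0.4117·1.5801] = 0.5945; exercise value = 0.0000 ≤ continuation, so V_u = 0.5945
Node d (S = 20): continuation = e^(−0.09)·[0.5883·1.5801 + 0.4117·9.0000] = 4.2356; exercise value = 5.0000 > continuation, so V_d = 5.0000 (exercise)
Node 0 (S = 25): continuation = e^(−0.09)·[0.5883·0.5945 + 0.4117·5.0000] = 2.2008; exercise value = 0.0000 ≤ continuation, so V_0 = 2.2008

$2.20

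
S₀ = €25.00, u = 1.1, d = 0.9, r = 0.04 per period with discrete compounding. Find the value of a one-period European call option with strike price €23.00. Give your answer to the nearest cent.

Risk-neutral probability p = (1 + 0.04 − 0.9)/(1.1 − 0.9) = 0.1400/0.2000 = 0.7000
Terminal stock prices: S_u = 27.5, S_d = 22.5
Terminal payoffs (S − K): max(4.5, 0) = 4.5, max(-0.5, 0) = 0
Node 0 (S = 25): V_0 = 1/1.04·[0.7000·4.5000 + 0.3000·0.0000] = 3.0288

€3.03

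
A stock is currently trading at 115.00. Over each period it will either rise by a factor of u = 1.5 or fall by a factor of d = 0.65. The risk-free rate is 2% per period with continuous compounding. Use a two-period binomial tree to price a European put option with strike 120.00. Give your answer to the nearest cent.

Risk-neutral probability p = (e^0.02 − 0.65)/(1.5 − 0.65) = 0.3702/0.8500 = 0.4355
Terminal stock prices: S_uu = 258.8, S_ud = 112.1, S_dd = 48.59
Terminal payoffs (K − S): max(-138.8, 0) = 0, max(7.875, 0) = 7.875, max(71.41, 0) = 71.41
Node u (S = 172.5): V_u = e^(−0.02)·[0.4355·0.0000 + 0.5645·7.8750] = 4.3572
Node d (S = 74.75): V_d = e^(−0.02)·[0.4355·7.8750 + 0.5645·71.4125] = 42.8738
Node 0 (S = 115): V_0 = e^(−0.02)·[0.4355·4.3572 + 0.5645·42.8738] = 25.5819

25.58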